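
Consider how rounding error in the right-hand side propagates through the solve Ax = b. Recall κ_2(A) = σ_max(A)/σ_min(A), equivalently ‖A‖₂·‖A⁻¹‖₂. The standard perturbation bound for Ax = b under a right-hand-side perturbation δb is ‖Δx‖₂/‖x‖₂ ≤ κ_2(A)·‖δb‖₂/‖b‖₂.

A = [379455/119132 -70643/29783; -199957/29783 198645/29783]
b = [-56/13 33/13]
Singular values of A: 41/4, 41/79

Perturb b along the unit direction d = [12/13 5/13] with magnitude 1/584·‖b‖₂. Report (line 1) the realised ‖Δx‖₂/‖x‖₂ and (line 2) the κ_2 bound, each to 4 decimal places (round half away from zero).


σ_max = 41/4, σ_min = 41/79
condition number: (41/4) ÷ (41/79) = 19.7500
worst-case relative error ≤ 19.7500 × 1/584 = 0.0338
solve Ax = b  →  x = [-4.2691 -3.9167]
2-norm of b is 5.0000; of x, 5.7936
with δb = [0.0079 0.0033], A·Δx = δb → ‖Δx‖ = 0.0165
dividing the unrounded norms, ‖Δx‖/‖x‖ = 0.0028
so the bound overstates the realised error by a factor of ≈ 11.8770 (computed from the unrounded values)

0.0028
0.0338


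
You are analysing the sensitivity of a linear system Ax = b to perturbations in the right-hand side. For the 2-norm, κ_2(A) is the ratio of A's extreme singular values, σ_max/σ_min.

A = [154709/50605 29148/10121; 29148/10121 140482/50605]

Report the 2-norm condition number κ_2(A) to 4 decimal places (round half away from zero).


form AᵀA = [53715841/3045025 10230948/609005; 10230948/609005 48722164/3045025] with trace 20487601/609005 and determinant 2829124/76125625
char-poly roots: 841/25 and 3364/3045025
so κ_2 = √((841/25) / (3364/3045025)) = 174.5000

174.5000


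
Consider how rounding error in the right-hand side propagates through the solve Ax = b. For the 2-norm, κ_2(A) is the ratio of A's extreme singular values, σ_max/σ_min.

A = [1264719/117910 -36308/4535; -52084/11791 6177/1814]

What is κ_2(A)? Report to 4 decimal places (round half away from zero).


181.4000

M = AᵀA = [11069754169/82264900 -2075480352/20566225; -2075480352/20566225 6226966681/82264900]. tr(M)=345934417/1645298, det(M)=17682025/13162384
eigenvalues of AᵀA: λ = (tr ± √(tr²−4·det))/2 = 841/4, 21025/3290596
κ_2(A) = √(λ_max/λ_min) = √((841/4) / (21025/3290596)) = 181.4000


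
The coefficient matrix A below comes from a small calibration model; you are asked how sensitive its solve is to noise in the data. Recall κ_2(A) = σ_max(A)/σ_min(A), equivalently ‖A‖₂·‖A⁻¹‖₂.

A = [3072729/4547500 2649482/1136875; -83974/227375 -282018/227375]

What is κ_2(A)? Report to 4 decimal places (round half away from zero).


M = AᵀA = [42430161169/71556250000 18182280501/8944531250; 18182280501/8944531250 31169926216/4472265625]. tr(M)=865838369/114490000, det(M)=14641/28622500
char-poly roots: 121/16 and 484/7155625
so κ_2 = √((121/16) / (484/7155625)) = 334.3750

334.3750


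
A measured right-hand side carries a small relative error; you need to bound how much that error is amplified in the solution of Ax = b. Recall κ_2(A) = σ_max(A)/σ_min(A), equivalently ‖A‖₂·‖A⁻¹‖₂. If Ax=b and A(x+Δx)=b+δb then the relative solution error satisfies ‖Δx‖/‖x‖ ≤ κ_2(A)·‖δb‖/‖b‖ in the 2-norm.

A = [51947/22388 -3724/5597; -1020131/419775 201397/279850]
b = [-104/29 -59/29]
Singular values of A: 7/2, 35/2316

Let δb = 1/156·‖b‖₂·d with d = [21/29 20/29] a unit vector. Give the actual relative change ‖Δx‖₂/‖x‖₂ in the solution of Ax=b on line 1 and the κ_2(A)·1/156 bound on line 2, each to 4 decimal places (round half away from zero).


largest singular value 7/2, smallest 35/2316
condition number: (7/2) ÷ (35/2316) = 231.6000
perturbation bound = 231.6000·1/156 = 1.4846
solve Ax = b  →  x = [-74.3863 -254.0183]
‖b‖ = 4.1231, ‖x‖ = 264.6859
δb = ε·‖b‖·d = [0.0191 0.0182]; solving A·Δx = δb gives ‖Δx‖ = 1.7489
dividing the unrounded norms, ‖Δx‖/‖x‖ = 0.0066
realised/bound (from unrounded values) ≈ 0.0045

0.0066
1.4846


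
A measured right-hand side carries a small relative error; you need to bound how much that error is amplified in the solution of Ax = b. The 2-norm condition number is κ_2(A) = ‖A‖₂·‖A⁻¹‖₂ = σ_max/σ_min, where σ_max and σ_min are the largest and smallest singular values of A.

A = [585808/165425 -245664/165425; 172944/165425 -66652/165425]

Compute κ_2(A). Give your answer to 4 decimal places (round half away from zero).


127.2500

AᵀA = [596929024/43784689 -248702400/43784689; -248702400/43784689 103669264/43784689]; tr = 4145552/259081, det = 4096/259081
solving λ² − 4145552/259081·λ + 4096/259081 = 0 gives λ = 16, 256/259081
so κ_2 = √(16 / (256/259081)) = 127.2500


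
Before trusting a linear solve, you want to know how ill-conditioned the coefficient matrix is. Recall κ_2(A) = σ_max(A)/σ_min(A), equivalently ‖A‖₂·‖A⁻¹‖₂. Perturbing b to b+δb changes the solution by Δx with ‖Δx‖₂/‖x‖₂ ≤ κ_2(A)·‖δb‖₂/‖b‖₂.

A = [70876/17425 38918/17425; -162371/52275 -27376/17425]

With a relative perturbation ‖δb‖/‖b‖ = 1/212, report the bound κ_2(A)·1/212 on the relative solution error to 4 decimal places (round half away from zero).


form AᵀA = [2863000321/109307025 20352200/1457427; 20352200/1457427 90562244/12145225] with trace 12726853/378225 and determinant 2829124/9455625
λ_max, λ_min = (12726853/378225 ± √258882528025/228886641)/2 = 841/25, 3364/378225
κ_2(A) = √(λ_max/λ_min) = √((841/25) / (3364/378225)) = 61.5000
bound on ‖Δx‖/‖x‖: κ·ε = 61.5000·1/212 = 0.2901

0.2901


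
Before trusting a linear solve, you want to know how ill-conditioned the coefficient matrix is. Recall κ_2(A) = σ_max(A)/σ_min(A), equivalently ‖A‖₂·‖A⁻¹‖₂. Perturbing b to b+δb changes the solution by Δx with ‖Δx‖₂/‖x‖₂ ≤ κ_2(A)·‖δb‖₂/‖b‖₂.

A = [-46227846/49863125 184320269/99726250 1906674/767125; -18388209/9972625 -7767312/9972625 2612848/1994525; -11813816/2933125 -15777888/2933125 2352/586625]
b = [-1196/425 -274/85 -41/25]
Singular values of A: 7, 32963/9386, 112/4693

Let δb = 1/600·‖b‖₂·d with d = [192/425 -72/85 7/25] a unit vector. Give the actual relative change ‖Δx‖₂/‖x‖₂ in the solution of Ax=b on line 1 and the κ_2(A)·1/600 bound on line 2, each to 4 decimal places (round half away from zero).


σ_max = 7, σ_min = 112/4693
κ_2(A) = 7 / (112/4693) = 293.3125
bound on ‖Δx‖/‖x‖: κ·ε = 293.3125·1/600 = 0.4889
solve Ax = b  →  x = [27.5353 -20.2943 24.2299]
2-norm of b is 4.5826; of x, 41.9182
Δx = A⁻¹·δb where δb = 1/600·4.5826·d; ‖Δx‖ = 0.3200
relative error = 0.0076
so the bound overstates the realised error by a factor of ≈ 64.0312 (computed from the unrounded values)

0.0076
0.4889


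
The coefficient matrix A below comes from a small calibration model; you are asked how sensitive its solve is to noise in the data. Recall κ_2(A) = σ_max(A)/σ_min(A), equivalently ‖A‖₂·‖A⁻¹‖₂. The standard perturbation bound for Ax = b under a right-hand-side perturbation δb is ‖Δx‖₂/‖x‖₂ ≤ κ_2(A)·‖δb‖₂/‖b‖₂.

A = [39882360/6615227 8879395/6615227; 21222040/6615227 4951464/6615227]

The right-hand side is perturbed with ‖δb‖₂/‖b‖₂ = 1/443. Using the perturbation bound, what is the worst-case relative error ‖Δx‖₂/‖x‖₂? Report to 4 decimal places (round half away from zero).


form AᵀA = [7062206300800/151422935161 1588966764840/151422935161; 1588966764840/151422935161 357649312489/151422935161] with trace 4413953369/90079081 and determinant 3841600/90079081
char-poly roots: 49 and 78400/90079081
κ = σ_max/σ_min = 7/(280/9491) = 237.2750
κ_2(A)·‖δb‖/‖b‖ = 0.5356

0.5356


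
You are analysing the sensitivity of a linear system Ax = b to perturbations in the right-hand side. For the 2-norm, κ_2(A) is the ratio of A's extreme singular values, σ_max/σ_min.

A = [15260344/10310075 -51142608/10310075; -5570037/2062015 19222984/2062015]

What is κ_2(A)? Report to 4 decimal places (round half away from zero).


form AᵀA = [3489657105649/367811925625 -11962879219368/367811925625; -11962879219368/367811925625 41016069894976/367811925625] with trace 71209163201/588499081 and determinant 93702400/588499081
eigenvalues of AᵀA: λ = (tr ± √(tr²−4·det))/2 = 121, 774400/588499081
so κ_2 = √(121 / (774400/588499081)) = 303.2375

303.2375


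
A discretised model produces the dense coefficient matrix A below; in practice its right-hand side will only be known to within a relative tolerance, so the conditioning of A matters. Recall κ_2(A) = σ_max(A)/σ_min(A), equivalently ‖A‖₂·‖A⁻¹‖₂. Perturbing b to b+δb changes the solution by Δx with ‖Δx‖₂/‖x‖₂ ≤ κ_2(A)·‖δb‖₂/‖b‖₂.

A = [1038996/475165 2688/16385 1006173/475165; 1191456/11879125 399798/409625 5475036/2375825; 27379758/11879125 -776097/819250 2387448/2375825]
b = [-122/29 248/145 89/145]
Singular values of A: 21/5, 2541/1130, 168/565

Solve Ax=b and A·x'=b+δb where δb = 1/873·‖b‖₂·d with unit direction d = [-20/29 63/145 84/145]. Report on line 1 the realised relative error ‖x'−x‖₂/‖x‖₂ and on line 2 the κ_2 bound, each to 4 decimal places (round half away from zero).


0.0013
0.0162

largest singular value 21/5, smallest 168/565
κ_2(A) = (21/5) / (168/565) = 14.1250
perturbation bound = 14.1250·1/873 = 0.0162
solve Ax = b  →  x = [-6.4309 -10.4951 5.4670]
2-norm of b is 4.5826; of x, 13.4682
Δx = A⁻¹·δb where δb = 1/873·4.5826·d; ‖Δx‖ = 0.0177
dividing the unrounded norms, ‖Δx‖/‖x‖ = 0.0013
realised/bound (from unrounded values) ≈ 0.0810


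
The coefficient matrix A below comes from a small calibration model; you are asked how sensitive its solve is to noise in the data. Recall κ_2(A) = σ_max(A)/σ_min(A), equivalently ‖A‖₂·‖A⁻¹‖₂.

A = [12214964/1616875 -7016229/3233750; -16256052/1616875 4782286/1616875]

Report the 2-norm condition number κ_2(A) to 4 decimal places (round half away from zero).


323.3750

AᵀA = [3307716577184/20914278125 -964740657762/20914278125; -964740657762/20914278125 1125668055389/83657112500]; tr = 114852274913/669256900, det = 1177999684/4182855625
solving λ² − 114852274913/669256900·λ + 1177999684/4182855625 = 0 gives λ = 17161/100, 274576/167314225
κ_2(A) = √(λ_max/λ_min) = √((17161/100) / (274576/167314225)) = 323.3750


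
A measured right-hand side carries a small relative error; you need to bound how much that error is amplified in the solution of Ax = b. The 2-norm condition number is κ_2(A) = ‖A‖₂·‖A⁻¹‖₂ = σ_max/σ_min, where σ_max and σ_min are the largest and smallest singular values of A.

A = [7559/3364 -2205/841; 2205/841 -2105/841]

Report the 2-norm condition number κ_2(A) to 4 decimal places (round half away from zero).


form AᵀA = [160441/13456 -41895/3364; -41895/3364 11050/841] with trace 401/16 and determinant 25/16
solving λ² − 401/16·λ + 25/16 = 0 gives λ = 25, 1/16
κ_2(A) = √(λ_max/λ_min) = √(25 / (1/16)) = 20.0000

20.0000


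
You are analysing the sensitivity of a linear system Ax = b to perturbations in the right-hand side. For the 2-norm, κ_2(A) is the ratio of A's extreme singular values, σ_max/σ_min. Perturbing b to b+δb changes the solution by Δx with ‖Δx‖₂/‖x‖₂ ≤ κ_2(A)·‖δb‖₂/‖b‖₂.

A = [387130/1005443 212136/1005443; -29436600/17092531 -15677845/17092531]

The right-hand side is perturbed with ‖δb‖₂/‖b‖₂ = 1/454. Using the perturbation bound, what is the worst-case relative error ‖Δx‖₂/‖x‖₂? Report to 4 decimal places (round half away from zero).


0.8642

form AᵀA = [541240776100/173798105881 288659338920/173798105881; 288659338920/173798105881 153956163049/173798105881] with trace 2405525741/601377529 and determinant 62500/601377529
char-poly roots: 4 and 15625/601377529
κ_2(A) = √(λ_max/λ_min) = √(4 / (15625/601377529)) = 392.3680
κ_2(A)·‖δb‖/‖b‖ = 0.8642


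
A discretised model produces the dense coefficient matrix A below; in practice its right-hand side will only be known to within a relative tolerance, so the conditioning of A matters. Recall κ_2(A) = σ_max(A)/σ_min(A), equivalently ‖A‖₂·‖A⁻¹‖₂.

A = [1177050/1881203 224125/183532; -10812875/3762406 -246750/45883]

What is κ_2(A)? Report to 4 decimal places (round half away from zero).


269.9000

form AᵀA = [72849525625/8420998756 68292196875/4210499378; 68292196875/4210499378 1024401015625/33683995024] with trace 4552938125/116553616 and determinant 9765625/466214464
char-poly roots: 625/16 and 15625/29138404
κ_2(A) = √(λ_max/λ_min) = √((625/16) / (15625/29138404)) = 269.9000


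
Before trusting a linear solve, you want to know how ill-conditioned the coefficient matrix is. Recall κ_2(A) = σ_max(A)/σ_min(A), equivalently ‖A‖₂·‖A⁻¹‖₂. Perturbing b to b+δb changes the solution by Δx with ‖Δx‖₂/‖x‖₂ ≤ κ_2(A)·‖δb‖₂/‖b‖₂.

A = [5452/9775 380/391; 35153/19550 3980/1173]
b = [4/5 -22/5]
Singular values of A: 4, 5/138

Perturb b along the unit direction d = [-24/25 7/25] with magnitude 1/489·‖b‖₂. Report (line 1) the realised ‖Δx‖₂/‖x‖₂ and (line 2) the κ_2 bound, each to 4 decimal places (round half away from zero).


largest singular value 4, smallest 5/138
condition number: 4 ÷ (5/138) = 110.4000
κ_2(A)·‖δb‖/‖b‖ = 0.2258
solve Ax = b  →  x = [48.2353 -26.8588]
‖b‖ = 4.4721, ‖x‖ = 55.2091
δb = ε·‖b‖·d = [-0.0088 0.0026]; solving A·Δx = δb gives ‖Δx‖ = 0.2524
realised ‖Δx‖/‖x‖ = 0.0046
tightness: 0.0046 against a bound of 0.2258 (unrounded ratio ≈ 0.0203)

0.0046
0.2258


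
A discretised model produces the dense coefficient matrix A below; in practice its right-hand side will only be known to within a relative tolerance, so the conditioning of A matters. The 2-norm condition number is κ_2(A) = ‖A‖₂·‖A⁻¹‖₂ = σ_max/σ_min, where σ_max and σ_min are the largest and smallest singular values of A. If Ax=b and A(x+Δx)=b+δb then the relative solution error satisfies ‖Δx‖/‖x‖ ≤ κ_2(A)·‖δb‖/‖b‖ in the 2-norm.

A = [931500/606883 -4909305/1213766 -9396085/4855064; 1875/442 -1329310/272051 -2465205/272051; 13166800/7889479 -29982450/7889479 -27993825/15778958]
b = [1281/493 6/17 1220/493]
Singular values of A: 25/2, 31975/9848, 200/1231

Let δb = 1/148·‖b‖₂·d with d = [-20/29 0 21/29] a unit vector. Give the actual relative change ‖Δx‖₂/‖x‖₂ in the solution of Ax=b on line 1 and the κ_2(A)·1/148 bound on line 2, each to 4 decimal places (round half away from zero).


from the listed singular values, σ₁ = 25/2, σ_n = 200/1231
κ = σ_max/σ_min = (25/2)/(200/1231) = 76.9375
perturbation bound = 76.9375·1/148 = 0.5198
solve Ax = b  →  x = [0.0615 -0.8278 0.4362]
‖b‖ = 3.6056, ‖x‖ = 0.9377
Δx = A⁻¹·δb where δb = 1/148·3.6056·d; ‖Δx‖ = 0.1499
dividing the unrounded norms, ‖Δx‖/‖x‖ = 0.1599
realised/bound (from unrounded values) ≈ 0.3076

0.1599
0.5198


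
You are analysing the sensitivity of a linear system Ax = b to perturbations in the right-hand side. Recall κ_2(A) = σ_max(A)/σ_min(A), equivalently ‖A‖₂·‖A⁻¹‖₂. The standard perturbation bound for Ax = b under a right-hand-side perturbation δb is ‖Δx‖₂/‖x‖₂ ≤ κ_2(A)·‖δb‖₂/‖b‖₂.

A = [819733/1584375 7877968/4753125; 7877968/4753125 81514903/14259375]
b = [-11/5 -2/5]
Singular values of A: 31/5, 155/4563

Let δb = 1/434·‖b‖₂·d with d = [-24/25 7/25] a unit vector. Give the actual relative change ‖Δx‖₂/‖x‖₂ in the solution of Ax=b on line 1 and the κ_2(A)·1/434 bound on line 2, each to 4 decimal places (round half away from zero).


largest singular value 31/5, smallest 155/4563
κ = σ_max/σ_min = (31/5)/(155/4563) = 182.5200
κ_2(A)·‖δb‖/‖b‖ = 0.4206
solve Ax = b  →  x = [-56.5675 16.3308]
2-norm of b is 2.2361; of x, 58.8776
δb = ε·‖b‖·d = [-0.0049 0.0014]; solving A·Δx = δb gives ‖Δx‖ = 0.1517
realised ‖Δx‖/‖x‖ = 0.0026
realised/bound (from unrounded values) ≈ 0.0061

0.0026
0.4206


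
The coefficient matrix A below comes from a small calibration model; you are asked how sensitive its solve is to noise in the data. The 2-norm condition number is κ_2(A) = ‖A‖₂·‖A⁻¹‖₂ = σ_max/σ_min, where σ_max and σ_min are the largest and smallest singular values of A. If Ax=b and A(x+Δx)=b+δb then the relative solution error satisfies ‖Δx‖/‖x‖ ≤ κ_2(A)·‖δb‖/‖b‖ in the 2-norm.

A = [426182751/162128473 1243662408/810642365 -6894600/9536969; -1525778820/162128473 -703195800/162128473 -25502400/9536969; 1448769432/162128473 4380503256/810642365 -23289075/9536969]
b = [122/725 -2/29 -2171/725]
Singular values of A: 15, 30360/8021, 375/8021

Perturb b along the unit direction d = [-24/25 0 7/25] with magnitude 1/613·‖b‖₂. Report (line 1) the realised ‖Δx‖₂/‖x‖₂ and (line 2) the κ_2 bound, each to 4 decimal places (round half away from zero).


largest singular value 15, smallest 375/8021
κ = σ_max/σ_min = 15/(375/8021) = 320.8400
worst-case relative error ≤ 320.8400 × 1/613 = 0.5234
solve Ax = b  →  x = [9.7570 -18.5777 -4.1797]
‖b‖ = 3.0000, ‖x‖ = 21.3963
with δb = [-0.0047 0.0000 0.0014], A·Δx = δb → ‖Δx‖ = 0.1047
dividing the unrounded norms, ‖Δx‖/‖x‖ = 0.0049
tightness: 0.0049 against a bound of 0.5234 (unrounded ratio ≈ 0.0093)

0.0049
0.5234


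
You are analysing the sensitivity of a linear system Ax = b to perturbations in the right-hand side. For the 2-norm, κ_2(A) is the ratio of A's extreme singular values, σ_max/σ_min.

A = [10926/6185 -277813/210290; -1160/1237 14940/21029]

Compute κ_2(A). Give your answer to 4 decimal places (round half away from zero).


386.5625

M = AᵀA = [153017476/38254225 -114761907/38254225; -114761907/38254225 344292121/153016900]. tr(M)=38254481/6120676, det(M)=400/1530169
char-poly roots: 25/4 and 64/1530169
κ_2(A) = √(λ_max/λ_min) = √((25/4) / (64/1530169)) = 386.5625


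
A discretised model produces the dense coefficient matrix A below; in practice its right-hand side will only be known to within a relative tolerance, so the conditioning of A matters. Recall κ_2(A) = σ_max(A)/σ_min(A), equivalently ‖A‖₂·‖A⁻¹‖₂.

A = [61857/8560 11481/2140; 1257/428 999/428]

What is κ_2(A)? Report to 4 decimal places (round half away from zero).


85.6000

form AᵀA = [4458308049/73273600 835754517/18318400; 835754517/18318400 78381693/2289800] with trace 278660889/2930944 and determinant 57836025/46895104
eigenvalues of AᵀA: λ = (tr ± √(tr²−4·det))/2 = 1521/16, 38025/2930944
so κ_2 = √((1521/16) / (38025/2930944)) = 85.6000


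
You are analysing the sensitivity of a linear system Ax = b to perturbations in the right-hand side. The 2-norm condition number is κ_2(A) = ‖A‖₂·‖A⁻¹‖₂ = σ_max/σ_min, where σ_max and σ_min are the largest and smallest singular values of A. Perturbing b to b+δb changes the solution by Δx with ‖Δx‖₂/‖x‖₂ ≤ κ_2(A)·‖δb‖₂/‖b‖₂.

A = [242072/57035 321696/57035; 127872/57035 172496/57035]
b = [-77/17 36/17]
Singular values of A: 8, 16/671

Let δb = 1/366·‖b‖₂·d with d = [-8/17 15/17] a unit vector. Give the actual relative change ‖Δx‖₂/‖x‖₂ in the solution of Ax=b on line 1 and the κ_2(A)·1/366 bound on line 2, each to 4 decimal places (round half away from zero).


0.0034
0.9167

from the listed singular values, σ₁ = 8, σ_n = 16/671
κ_2(A) = 8 / (16/671) = 335.5000
worst-case relative error ≤ 335.5000 × 1/366 = 0.9167
solve Ax = b  →  x = [-134.4250 100.3500]
‖b‖ = 5.0000, ‖x‖ = 167.7504
re-solving with b+δb shifts x by Δx of norm 0.5729
relative error = 0.0034
so the bound overstates the realised error by a factor of ≈ 268.4007 (computed from the unrounded values)


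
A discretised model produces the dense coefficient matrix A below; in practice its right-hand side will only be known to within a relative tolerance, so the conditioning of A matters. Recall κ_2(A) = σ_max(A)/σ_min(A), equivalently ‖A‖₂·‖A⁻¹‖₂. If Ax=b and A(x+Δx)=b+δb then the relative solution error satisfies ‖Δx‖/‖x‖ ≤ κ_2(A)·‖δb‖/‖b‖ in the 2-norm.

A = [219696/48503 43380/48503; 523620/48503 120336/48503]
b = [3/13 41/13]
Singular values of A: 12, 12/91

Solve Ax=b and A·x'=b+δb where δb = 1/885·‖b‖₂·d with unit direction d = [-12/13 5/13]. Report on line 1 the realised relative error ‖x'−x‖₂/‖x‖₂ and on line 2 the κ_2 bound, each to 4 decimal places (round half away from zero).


0.0036
0.1028

from the listed singular values, σ₁ = 12, σ_n = 12/91
κ_2(A) = 12 / (12/91) = 91.0000
worst-case relative error ≤ 91.0000 × 1/885 = 0.1028
solve Ax = b  →  x = [-1.4207 7.4533]
‖b‖₂ = 3.1623 and ‖x‖₂ = 7.5875
δb = ε·‖b‖·d = [-0.0033 0.0014]; solving A·Δx = δb gives ‖Δx‖ = 0.0271
relative error = 0.0036
realised/bound (from unrounded values) ≈ 0.0347


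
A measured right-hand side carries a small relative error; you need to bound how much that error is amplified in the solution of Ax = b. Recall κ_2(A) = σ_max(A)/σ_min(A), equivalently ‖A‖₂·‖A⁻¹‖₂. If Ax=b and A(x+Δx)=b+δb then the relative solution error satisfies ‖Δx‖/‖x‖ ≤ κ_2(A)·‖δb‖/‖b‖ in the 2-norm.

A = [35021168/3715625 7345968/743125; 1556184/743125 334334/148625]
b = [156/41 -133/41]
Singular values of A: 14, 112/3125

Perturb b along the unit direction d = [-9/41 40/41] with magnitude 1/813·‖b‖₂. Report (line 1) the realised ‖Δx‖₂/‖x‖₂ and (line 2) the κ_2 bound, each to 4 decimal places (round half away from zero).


from the listed singular values, σ₁ = 14, σ_n = 112/3125
κ_2(A) = 14 / (112/3125) = 390.6250
κ_2(A)·‖δb‖/‖b‖ = 0.4805
solve Ax = b  →  x = [80.9667 -76.8153]
‖b‖₂ = 5.0000 and ‖x‖₂ = 111.6073
re-solving with b+δb shifts x by Δx of norm 0.1716
realised ‖Δx‖/‖x‖ = 0.0015
realised/bound (from unrounded values) ≈ 0.0032

0.0015
0.4805


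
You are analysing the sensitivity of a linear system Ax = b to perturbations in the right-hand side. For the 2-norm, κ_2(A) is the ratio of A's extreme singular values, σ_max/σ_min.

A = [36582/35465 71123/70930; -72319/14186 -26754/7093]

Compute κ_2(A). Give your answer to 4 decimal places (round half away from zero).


AᵀA = [80966041/2992900 15161328/748225; 15161328/748225 45589609/2992900]; tr = 2531113/59858, det = 714025/478864
solving λ² − 2531113/59858·λ + 714025/478864 = 0 gives λ = 169/4, 4225/119716
so κ_2 = √((169/4) / (4225/119716)) = 34.6000

34.6000


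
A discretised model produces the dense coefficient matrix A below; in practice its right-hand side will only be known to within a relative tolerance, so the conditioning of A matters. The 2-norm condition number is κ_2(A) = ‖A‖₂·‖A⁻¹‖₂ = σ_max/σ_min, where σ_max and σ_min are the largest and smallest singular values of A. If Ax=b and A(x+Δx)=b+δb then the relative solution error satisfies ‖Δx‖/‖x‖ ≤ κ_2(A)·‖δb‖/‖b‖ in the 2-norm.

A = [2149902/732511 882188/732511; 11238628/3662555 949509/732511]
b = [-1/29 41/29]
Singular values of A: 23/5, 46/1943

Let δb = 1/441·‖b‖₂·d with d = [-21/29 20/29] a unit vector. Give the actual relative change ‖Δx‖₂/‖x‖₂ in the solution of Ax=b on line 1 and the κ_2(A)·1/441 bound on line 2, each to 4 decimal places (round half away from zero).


0.0032
0.4406

largest singular value 23/5, smallest 46/1943
condition number: (23/5) ÷ (46/1943) = 194.3000
worst-case relative error ≤ 194.3000 × 1/441 = 0.4406
solve Ax = b  →  x = [-16.0452 39.0736]
‖b‖₂ = 1.4142 and ‖x‖₂ = 42.2397
δb = ε·‖b‖·d = [-0.0023 0.0022]; solving A·Δx = δb gives ‖Δx‖ = 0.1355
dividing the unrounded norms, ‖Δx‖/‖x‖ = 0.0032
realised/bound (from unrounded values) ≈ 0.0073


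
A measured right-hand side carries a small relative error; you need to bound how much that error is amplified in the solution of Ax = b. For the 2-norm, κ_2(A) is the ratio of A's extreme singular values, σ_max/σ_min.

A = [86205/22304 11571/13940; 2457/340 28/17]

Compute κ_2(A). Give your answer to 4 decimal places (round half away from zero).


form AᵀA = [2890141569/43033600 16256583/1075840; 16256583/1075840 2287369/672400] with trace 361277/5120 and determinant 21609/160000
solving λ² − 361277/5120·λ + 21609/160000 = 0 gives λ = 1764/25, 49/25600
κ_2(A) = √(λ_max/λ_min) = √((1764/25) / (49/25600)) = 192.0000

192.0000


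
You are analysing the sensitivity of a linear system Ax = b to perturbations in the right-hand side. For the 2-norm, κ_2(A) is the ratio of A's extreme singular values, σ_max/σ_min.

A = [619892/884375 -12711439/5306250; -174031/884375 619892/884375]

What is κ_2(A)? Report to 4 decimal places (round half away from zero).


AᵀA = [663284609/1251390625 -6821601514/3754171875; -6821601514/3754171875 280662817201/45050062500]; tr = 487265701/72080100, det = 28561/72080100
solving λ² − 487265701/72080100·λ + 28561/72080100 = 0 gives λ = 169/25, 169/2883204
so κ_2 = √((169/25) / (169/2883204)) = 339.6000

339.6000


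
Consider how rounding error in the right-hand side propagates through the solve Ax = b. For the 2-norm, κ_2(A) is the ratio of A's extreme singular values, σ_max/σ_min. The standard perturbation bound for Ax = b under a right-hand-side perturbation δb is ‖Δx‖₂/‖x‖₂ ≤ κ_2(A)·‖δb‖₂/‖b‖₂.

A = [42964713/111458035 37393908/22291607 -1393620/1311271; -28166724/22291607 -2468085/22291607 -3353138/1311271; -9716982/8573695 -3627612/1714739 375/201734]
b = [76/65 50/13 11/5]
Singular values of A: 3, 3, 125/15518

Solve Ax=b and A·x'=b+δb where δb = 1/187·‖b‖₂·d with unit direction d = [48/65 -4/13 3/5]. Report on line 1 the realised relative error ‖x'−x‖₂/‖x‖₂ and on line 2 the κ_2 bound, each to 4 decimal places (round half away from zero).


0.0245
1.9916

σ_max = 3, σ_min = 125/15518
κ = σ_max/σ_min = 3/(125/15518) = 372.4320
bound on ‖Δx‖/‖x‖: κ·ε = 372.4320·1/187 = 1.9916
solve Ax = b  →  x = [-101.8790 53.5799 46.5169]
2-norm of b is 4.5826; of x, 124.1529
re-solving with b+δb shifts x by Δx of norm 3.0422
realised ‖Δx‖/‖x‖ = 0.0245
so the bound overstates the realised error by a factor of ≈ 81.2772 (computed from the unrounded values)


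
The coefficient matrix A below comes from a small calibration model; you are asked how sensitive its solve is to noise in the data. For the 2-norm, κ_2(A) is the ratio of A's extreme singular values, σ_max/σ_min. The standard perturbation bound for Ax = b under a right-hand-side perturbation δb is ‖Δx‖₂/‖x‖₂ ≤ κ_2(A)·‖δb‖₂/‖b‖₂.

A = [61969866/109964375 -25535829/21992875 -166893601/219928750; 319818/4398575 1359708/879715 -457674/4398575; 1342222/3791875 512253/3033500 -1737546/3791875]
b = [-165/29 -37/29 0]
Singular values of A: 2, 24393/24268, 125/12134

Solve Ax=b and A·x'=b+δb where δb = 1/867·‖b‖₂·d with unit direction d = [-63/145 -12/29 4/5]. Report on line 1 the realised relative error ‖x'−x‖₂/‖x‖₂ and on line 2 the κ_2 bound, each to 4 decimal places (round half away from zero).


σ_max = 2, σ_min = 125/12134
κ_2(A) = 2 / (125/12134) = 194.1440
perturbation bound = 194.1440·1/867 = 0.2239
solve Ax = b  →  x = [230.4286 0.3257 178.1219]
2-norm of b is 5.8310; of x, 291.2471
Δx = A⁻¹·δb where δb = 1/867·5.8310·d; ‖Δx‖ = 0.6529
dividing the unrounded norms, ‖Δx‖/‖x‖ = 0.0022
tightness: 0.0022 against a bound of 0.2239 (unrounded ratio ≈ 0.0100)

0.0022
0.2239


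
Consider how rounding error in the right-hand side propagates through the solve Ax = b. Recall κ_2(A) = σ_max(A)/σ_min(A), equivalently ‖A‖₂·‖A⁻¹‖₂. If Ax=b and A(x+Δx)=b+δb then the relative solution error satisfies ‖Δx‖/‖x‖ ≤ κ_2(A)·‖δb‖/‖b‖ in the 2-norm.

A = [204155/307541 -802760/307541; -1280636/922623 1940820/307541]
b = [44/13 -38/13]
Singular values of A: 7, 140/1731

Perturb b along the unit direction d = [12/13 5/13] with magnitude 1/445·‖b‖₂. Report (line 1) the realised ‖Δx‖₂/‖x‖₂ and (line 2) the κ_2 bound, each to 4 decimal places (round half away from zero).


0.0050
0.1945

σ_max = 7, σ_min = 140/1731
κ = σ_max/σ_min = 7/(140/1731) = 86.5500
worst-case relative error ≤ 86.5500 × 1/445 = 0.1945
solve Ax = b  →  x = [24.2509 4.8707]
‖b‖ = 4.4721, ‖x‖ = 24.7352
with δb = [0.0093 0.0039], A·Δx = δb → ‖Δx‖ = 0.1243
dividing the unrounded norms, ‖Δx‖/‖x‖ = 0.0050
so the bound overstates the realised error by a factor of ≈ 38.7167 (computed from the unrounded values)


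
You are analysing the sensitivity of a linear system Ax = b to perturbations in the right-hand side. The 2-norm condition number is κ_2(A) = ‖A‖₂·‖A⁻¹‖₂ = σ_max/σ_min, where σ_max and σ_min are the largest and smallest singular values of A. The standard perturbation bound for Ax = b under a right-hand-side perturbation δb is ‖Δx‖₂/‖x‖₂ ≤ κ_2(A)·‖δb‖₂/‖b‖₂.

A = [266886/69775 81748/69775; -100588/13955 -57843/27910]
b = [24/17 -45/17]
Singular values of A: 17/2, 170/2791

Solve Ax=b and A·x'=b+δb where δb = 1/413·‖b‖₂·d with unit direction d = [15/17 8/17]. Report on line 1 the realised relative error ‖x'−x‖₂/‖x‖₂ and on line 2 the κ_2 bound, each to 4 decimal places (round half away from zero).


0.3379
0.3379

largest singular value 17/2, smallest 170/2791
κ_2(A) = (17/2) / (170/2791) = 139.5500
worst-case relative error ≤ 139.5500 × 1/413 = 0.3379
solve Ax = b  →  x = [0.3388 0.0988]
‖b‖ = 3.0000, ‖x‖ = 0.3529
δb = ε·‖b‖·d = [0.0064 0.0034]; solving A·Δx = δb gives ‖Δx‖ = 0.1193
realised ‖Δx‖/‖x‖ = 0.3379
tightness: 0.3379 against a bound of 0.3379; the bound is attained (ratio 1)


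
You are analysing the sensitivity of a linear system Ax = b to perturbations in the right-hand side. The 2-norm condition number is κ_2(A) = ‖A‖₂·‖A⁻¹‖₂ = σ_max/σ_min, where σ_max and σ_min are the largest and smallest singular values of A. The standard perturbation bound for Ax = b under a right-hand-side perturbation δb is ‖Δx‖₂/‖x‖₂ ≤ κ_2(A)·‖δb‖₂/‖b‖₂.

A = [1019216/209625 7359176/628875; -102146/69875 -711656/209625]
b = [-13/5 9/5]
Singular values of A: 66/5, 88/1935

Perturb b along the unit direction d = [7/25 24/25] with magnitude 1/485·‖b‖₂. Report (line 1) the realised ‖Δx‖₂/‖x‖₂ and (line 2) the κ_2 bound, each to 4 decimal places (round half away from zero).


σ_max = 66/5, σ_min = 88/1935
κ_2(A) = (66/5) / (88/1935) = 290.2500
κ_2(A)·‖δb‖/‖b‖ = 0.5985
solve Ax = b  →  x = [-20.3846 8.2474]
‖b‖₂ = 3.1623 and ‖x‖₂ = 21.9898
re-solving with b+δb shifts x by Δx of norm 0.1434
relative error = 0.0065
realised/bound (from unrounded values) ≈ 0.0109

0.0065
0.5985


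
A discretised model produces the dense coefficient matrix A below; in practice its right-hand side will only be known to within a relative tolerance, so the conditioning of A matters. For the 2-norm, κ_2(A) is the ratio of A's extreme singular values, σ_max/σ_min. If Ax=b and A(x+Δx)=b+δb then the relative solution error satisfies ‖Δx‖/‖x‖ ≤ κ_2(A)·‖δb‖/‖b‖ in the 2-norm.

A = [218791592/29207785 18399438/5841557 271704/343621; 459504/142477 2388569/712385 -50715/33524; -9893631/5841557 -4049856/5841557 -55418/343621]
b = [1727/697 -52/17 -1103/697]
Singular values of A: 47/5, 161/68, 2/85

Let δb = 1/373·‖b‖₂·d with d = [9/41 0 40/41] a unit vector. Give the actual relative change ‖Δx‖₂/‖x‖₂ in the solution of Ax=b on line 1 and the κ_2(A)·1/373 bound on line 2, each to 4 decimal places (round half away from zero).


0.0114
1.0710

from the listed singular values, σ₁ = 47/5, σ_n = 2/85
condition number: (47/5) ÷ (2/85) = 399.5000
worst-case relative error ≤ 399.5000 × 1/373 = 1.0710
solve Ax = b  →  x = [15.1249 -28.1332 -28.0870]
2-norm of b is 4.2426; of x, 42.5337
re-solving with b+δb shifts x by Δx of norm 0.4834
dividing the unrounded norms, ‖Δx‖/‖x‖ = 0.0114
so the bound overstates the realised error by a factor of ≈ 94.2377 (computed from the unrounded values)


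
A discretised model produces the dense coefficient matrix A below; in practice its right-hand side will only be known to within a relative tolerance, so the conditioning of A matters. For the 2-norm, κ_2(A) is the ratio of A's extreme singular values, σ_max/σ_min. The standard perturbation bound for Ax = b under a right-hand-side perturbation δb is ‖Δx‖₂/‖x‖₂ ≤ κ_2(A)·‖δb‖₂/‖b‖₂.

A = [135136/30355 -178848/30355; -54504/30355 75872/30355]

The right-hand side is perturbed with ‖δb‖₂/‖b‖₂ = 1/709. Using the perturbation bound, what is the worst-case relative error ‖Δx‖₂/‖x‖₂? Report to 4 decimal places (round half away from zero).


0.1647

AᵀA = [125635648/5452225 -167480064/5452225; -167480064/5452225 223332352/5452225]; tr = 13958720/218089, det = 65536/218089
char-poly roots: 64 and 1024/218089
κ = σ_max/σ_min = 8/(32/467) = 116.7500
bound on ‖Δx‖/‖x‖: κ·ε = 116.7500·1/709 = 0.1647


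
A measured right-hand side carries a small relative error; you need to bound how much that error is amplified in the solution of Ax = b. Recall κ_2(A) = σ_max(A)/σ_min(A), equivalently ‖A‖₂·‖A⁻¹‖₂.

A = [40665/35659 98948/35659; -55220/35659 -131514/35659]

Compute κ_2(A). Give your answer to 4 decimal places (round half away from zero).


AᵀA = [4702890625/1271564281 11285923500/1271564281; 11285923500/1271564281 27086638900/1271564281]; tr = 188103725/7524049, det = 62500/7524049
λ_max, λ_min = (188103725/7524049 ± √35381130346625625/56611313354401)/2 = 25, 2500/7524049
σ_max=√25=5, σ_min=√(2500/7524049)=(50/2743) → κ = 274.3000

274.3000


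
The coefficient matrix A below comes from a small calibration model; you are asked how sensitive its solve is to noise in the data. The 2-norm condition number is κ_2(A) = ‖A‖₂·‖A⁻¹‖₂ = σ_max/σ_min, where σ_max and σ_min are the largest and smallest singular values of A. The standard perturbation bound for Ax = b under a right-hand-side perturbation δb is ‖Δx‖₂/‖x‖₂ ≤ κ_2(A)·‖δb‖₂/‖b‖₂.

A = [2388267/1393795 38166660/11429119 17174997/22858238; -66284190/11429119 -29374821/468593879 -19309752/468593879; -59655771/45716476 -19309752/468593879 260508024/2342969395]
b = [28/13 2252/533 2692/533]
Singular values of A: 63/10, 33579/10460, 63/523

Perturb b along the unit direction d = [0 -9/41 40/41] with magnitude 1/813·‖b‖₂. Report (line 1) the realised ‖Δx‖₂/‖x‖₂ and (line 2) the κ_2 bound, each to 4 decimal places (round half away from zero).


largest singular value 63/10, smallest 63/523
condition number: (63/10) ÷ (63/523) = 52.3000
perturbation bound = 52.3000·1/813 = 0.0643
solve Ax = b  →  x = [-0.8930 -6.2392 32.6327]
‖b‖₂ = 6.9282 and ‖x‖₂ = 33.2358
re-solving with b+δb shifts x by Δx of norm 0.0707
realised ‖Δx‖/‖x‖ = 0.0021
tightness: 0.0021 against a bound of 0.0643 (unrounded ratio ≈ 0.0331)

0.0021
0.0643


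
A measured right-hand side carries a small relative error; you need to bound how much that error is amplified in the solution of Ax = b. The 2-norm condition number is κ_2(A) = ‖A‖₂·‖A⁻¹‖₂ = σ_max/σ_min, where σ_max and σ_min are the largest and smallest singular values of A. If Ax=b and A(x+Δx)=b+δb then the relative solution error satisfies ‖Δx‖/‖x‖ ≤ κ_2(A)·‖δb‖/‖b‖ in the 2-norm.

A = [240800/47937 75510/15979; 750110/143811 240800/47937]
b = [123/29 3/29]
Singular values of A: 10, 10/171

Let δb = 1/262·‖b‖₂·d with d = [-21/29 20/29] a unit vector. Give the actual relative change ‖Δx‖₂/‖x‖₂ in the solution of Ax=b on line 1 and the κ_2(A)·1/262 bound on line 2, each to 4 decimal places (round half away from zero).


0.0054
0.6527

σ_max = 10, σ_min = 10/171
κ = σ_max/σ_min = 10/(10/171) = 171.0000
κ_2(A)·‖δb‖/‖b‖ = 0.6527
solve Ax = b  →  x = [35.5966 -36.9414]
‖b‖₂ = 4.2426 and ‖x‖₂ = 51.3009
re-solving with b+δb shifts x by Δx of norm 0.2769
relative error = 0.0054
so the bound overstates the realised error by a factor of ≈ 120.9173 (computed from the unrounded values)


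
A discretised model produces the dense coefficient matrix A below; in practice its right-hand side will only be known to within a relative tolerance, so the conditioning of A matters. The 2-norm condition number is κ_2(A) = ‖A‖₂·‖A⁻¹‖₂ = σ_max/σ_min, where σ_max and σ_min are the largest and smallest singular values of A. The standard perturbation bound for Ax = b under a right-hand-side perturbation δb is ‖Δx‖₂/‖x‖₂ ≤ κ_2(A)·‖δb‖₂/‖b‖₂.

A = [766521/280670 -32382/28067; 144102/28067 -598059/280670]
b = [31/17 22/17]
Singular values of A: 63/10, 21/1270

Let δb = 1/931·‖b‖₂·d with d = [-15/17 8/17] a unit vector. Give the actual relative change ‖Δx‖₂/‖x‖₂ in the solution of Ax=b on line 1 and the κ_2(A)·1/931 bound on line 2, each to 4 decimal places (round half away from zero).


largest singular value 63/10, smallest 21/1270
κ_2(A) = (63/10) / (21/1270) = 381.0000
perturbation bound = 381.0000·1/931 = 0.4092
solve Ax = b  →  x = [-22.9670 -55.9463]
‖b‖ = 2.2361, ‖x‖ = 60.4770
re-solving with b+δb shifts x by Δx of norm 0.1453
realised ‖Δx‖/‖x‖ = 0.0024
tightness: 0.0024 against a bound of 0.4092 (unrounded ratio ≈ 0.0059)

0.0024
0.4092


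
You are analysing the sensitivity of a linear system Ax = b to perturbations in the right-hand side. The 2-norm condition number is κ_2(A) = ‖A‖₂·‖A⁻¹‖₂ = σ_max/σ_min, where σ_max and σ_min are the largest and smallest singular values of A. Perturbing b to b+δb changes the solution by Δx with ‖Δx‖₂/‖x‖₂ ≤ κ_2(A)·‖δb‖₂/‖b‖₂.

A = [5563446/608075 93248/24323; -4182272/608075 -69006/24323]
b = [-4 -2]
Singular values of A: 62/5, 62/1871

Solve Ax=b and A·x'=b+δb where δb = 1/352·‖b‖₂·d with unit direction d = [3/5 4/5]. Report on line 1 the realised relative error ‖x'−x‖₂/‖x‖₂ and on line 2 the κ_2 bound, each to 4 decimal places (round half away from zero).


σ_max = 62/5, σ_min = 62/1871
condition number: (62/5) ÷ (62/1871) = 374.2000
κ_2(A)·‖δb‖/‖b‖ = 1.0631
solve Ax = b  →  x = [46.2779 -111.4864]
2-norm of b is 4.4721; of x, 120.7098
with δb = [0.0076 0.0102], A·Δx = δb → ‖Δx‖ = 0.3834
dividing the unrounded norms, ‖Δx‖/‖x‖ = 0.0032
realised/bound (from unrounded values) ≈ 0.0030

0.0032
1.0631


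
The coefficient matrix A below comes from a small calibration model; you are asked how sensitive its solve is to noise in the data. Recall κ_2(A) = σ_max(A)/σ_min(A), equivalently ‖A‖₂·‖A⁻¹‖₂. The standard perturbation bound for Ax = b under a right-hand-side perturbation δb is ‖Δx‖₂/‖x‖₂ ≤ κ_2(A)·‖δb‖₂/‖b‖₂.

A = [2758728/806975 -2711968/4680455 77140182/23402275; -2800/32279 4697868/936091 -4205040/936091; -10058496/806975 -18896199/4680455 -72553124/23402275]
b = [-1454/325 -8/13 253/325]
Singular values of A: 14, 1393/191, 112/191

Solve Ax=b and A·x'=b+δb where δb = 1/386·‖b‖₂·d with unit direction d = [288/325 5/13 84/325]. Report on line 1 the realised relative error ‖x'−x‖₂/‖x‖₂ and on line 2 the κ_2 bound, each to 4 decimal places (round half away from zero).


from the listed singular values, σ₁ = 14, σ_n = 112/191
κ = σ_max/σ_min = 14/(112/191) = 23.8750
worst-case relative error ≤ 23.8750 × 1/386 = 0.0619
solve Ax = b  →  x = [2.4918 -4.2812 -4.6940]
2-norm of b is 4.5826; of x, 6.8243
re-solving with b+δb shifts x by Δx of norm 0.0202
relative error = 0.0030
so the bound overstates the realised error by a factor of ≈ 20.8486 (computed from the unrounded values)

0.0030
0.0619
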